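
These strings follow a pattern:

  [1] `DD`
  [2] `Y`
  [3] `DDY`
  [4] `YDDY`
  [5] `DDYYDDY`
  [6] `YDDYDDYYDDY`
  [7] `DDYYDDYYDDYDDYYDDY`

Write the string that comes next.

This is a Fibonacci-style word recurrence s(k) = s(k−2)·s(k−1): e.g. DD·Y = DDY.
The next term joins YDDYDDYYDDY and DDYYDDYYDDYDDYYDDY.

YDDYDDYYDDYDDYYDDYYDDYDDYYDDY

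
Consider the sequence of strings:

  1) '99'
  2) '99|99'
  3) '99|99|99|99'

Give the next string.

99|99|99|99|99|99|99|99

s(k+1) = s(k)·|·s(k) — each term doubles the last with '|' between the halves.
One more doubling of 99|99|99|99 gives the answer.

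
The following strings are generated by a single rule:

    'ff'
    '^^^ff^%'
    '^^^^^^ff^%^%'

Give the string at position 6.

s(k+1) = ^^^·s(k)·^%, so each term gains ^^^ as a prefix and ^% as a suffix.
From ^^^^^^ff^%^%, 3 further steps: ^^^^^^ff^%^% → ^^^^^^^^^ff^%^%^% → ^^^^^^^^^^^^ff^%^%^%^% → (answer).

^^^^^^^^^^^^^^^ff^%^%^%^%^%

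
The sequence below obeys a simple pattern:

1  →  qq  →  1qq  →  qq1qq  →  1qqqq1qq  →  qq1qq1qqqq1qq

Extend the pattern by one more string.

From term 3 onward, concatenate the second-to-last term with the last: 1·qq = 1qq, qq·1qq = qq1qq, …
Continuing: 1qqqq1qq · qq1qq1qqqq1qq gives term 7.

1qqqq1qqqq1qq1qqqq1qq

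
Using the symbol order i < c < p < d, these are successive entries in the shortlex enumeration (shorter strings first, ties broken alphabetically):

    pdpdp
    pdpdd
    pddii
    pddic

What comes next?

Treat pddic as a base-4 numeral over the given alphabet and add one, carrying through any trailing d's.

pddip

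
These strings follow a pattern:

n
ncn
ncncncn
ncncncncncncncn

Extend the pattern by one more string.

Every step duplicates the string with 'c' between the halves.
So the next term is two copies of ncncncncncncncn with 'c' between the halves.

ncncncncncncncncncncncncncncncn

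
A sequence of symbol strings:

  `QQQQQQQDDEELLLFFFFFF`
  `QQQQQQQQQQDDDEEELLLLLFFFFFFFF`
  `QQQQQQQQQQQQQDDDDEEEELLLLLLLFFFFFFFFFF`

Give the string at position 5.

The n-th term is 3n+1 Q's then n D's then n E's then 2n-1 L's then 2n+2 F's, where the shown terms are n = 2, 3, 4.
For term 5, n = 6, so the run lengths are 19, 6, 6, 11, 14.

QQQQQQQQQQQQQQQQQQQDDDDDDEEEEEELLLLLLLLLLLFFFFFFFFFFFFFF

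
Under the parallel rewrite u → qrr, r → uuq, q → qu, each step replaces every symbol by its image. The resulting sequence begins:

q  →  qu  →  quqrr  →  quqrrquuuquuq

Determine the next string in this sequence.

quqrrquuuquuqquqrrqrrqrrquqrrqrrqu

Applying the rule to each of the 13 symbols of quqrrquuuquuq gives the pieces qu qrr qu uuq uuq qu qrr qrr qrr qu qrr qrr qu, which concatenate to the answer.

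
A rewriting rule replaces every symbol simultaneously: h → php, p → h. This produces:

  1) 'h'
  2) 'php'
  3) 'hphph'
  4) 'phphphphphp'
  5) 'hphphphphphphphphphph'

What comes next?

phphphphphphphphphphphphphphphphphphphphphp

φ(hphphphphphphphphphph) expands symbol-by-symbol to php h php h php h php h php h php h php h php h php h php h php; joining the 21 pieces gives the next term.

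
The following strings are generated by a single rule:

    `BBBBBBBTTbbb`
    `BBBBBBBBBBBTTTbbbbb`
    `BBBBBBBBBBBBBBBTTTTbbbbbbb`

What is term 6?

Term n consists of 4n-1 B's, followed by n T's, followed by 2n-1 b's, where the shown terms are n = 2, 3, 4.
At n = 7 the blocks have lengths 27, 7, 13.

BBBBBBBBBBBBBBBBBBBBBBBBBBBTTTTTTTbbbbbbbbbbbbb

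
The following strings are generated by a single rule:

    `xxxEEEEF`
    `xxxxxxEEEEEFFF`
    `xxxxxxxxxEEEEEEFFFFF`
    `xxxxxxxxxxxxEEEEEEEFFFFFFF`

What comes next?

Each string has the form x^{3n} E^{n+3} F^{2n-1} (n = 1, 2, …).
At n = 5 the blocks have lengths 15, 8, 9.

xxxxxxxxxxxxxxxEEEEEEEEFFFFFFFFF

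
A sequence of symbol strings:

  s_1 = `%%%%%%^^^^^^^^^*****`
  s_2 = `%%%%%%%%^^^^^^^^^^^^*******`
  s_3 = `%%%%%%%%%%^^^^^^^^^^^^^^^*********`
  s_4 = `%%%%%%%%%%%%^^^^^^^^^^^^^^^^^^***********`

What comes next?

Each string has the form %^{2n+2} ^^{3n+3} *^{2n+1}, where the shown terms are n = 2, 3, 4, 5.
At n = 6 the blocks have lengths 14, 21, 13.

%%%%%%%%%%%%%%^^^^^^^^^^^^^^^^^^^^^*************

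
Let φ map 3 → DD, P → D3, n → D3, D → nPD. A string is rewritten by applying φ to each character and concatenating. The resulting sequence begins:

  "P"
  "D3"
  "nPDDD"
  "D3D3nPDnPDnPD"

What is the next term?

Applying the rule to each of the 13 symbols of D3D3nPDnPDnPD gives the pieces nPD DD nPD DD D3 D3 nPD D3 D3 nPD D3 D3 nPD, which concatenate to the answer.

nPDDDnPDDDD3D3nPDD3D3nPDD3D3nPD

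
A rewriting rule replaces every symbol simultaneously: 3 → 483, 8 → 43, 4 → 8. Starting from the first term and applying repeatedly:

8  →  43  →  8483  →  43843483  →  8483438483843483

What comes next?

43843483848343843483438483843483

Replace each of the 16 characters of 8483438483843483 in place — 43 8 43 483 8 483 43 8 43 483 43 8 483 8 43 483 — and concatenate.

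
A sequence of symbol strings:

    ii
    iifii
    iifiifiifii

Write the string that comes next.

s(k+1) = s(k)·f·s(k) — each term doubles the last with 'f' between the halves.
Doubling iifiifiifii with 'f' between the halves:

iifiifiifiifiifiifiifii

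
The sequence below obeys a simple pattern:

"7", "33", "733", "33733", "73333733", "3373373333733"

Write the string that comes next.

This is a Fibonacci-style word recurrence s(k) = s(k−2)·s(k−1): e.g. 7·33 = 733.
Continuing: 73333733 · 3373373333733 gives term 7.

733337333373373333733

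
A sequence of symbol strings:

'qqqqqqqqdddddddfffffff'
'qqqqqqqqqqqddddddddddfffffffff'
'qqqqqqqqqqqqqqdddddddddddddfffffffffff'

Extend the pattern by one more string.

Each string has the form q^{3n+2} d^{3n+1} f^{2n+3}, where the shown terms are n = 2, 3, 4.
For the next term, n = 5, so the run lengths are 17, 16, 13.

qqqqqqqqqqqqqqqqqddddddddddddddddfffffffffffff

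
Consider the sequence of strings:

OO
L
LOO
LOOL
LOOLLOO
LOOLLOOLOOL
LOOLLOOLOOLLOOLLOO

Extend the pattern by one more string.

LOOLLOOLOOLLOOLLOOLOOLLOOLOOL

From term 3 onward, concatenate the last term with the second-to-last: L·OO = LOO, LOO·L = LOOL, …
Continuing: LOOLLOOLOOLLOOLLOO · LOOLLOOLOOL gives term 8.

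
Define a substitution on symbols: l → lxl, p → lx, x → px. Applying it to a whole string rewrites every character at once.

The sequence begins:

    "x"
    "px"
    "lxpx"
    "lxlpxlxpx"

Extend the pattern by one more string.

Expanding lxlpxlxpx: l→lxl, x→px, l→lxl, p→lx, x→px, l→lxl, x→px, p→lx, x→px. Concatenated: lxl px lxl lx px lxl px lx px.

lxlpxlxllxpxlxlpxlxpx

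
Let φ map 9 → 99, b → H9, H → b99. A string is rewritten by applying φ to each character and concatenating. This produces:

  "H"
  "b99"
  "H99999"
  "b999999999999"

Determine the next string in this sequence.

Applying the rule to each of the 13 symbols of b999999999999 gives the pieces H9 99 99 99 99 99 99 99 99 99 99 99 99, which concatenate to the answer.

H9999999999999999999999999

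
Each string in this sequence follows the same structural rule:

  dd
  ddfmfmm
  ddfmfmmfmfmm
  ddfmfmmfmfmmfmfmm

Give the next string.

ddfmfmmfmfmmfmfmmfmfmm

Every step adds fmfmm to the end: s(k+1) = s(k)·fmfmm.
So the next term is ddfmfmmfmfmmfmfmm·fmfmm.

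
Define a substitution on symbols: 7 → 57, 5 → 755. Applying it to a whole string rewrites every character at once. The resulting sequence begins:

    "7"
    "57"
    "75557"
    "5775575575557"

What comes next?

φ(5775575575557) expands symbol-by-symbol to 755 57 57 755 755 57 755 755 57 755 755 755 57; joining the 13 pieces gives the next term.

7555757755755577557555775575575557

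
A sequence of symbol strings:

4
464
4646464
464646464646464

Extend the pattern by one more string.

Each string is two copies of the previous one joined by '6'.
One more doubling of 464646464646464 gives the answer.

4646464646464646464646464646464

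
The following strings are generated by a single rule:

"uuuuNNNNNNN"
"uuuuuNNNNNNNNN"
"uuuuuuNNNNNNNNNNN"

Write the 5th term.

Each string has the form u^{n+1} N^{2n+1}, where the shown terms are n = 3, 4, 5.
Setting n = 7 gives 8, 15 characters in each block.

uuuuuuuuNNNNNNNNNNNNNNN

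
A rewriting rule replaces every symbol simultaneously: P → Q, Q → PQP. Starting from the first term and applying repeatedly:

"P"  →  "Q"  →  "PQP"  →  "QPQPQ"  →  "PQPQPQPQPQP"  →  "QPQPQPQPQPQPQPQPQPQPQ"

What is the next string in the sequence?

PQPQPQPQPQPQPQPQPQPQPQPQPQPQPQPQPQPQPQPQPQP

Replace each of the 21 characters of QPQPQPQPQPQPQPQPQPQPQ in place — PQP Q PQP Q PQP Q PQP Q PQP Q PQP Q PQP Q PQP Q PQP Q PQP Q PQP — and concatenate.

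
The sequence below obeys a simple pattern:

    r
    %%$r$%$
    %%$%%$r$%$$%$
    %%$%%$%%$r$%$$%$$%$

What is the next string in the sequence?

Each term wraps the previous one in %%$ on the left and $%$ on the right.
One more step from %%$%%$%%$r$%$$%$$%$ gives the answer.

%%$%%$%%$%%$r$%$$%$$%$$%$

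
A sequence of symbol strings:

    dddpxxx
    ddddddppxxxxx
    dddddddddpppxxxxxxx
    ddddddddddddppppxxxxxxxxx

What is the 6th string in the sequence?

ddddddddddddddddddppppppxxxxxxxxxxxxx

Each string has the form d^{3n} p^{n} x^{2n+1} (n = 1, 2, …).
Setting n = 6 gives 18, 6, 13 characters in each block.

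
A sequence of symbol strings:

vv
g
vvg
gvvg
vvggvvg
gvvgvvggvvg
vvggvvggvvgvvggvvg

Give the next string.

gvvgvvggvvgvvggvvggvvgvvggvvg

Each term (from the third on) is the two preceding terms concatenated in order: term 3 = vv·g = vvg.
Continuing: gvvgvvggvvg · vvggvvggvvgvvggvvg gives term 8.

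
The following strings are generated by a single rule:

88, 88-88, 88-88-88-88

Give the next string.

Each string is two copies of the previous one joined by '-'.
One more doubling of 88-88-88-88 gives the answer.

88-88-88-88-88-88-88-88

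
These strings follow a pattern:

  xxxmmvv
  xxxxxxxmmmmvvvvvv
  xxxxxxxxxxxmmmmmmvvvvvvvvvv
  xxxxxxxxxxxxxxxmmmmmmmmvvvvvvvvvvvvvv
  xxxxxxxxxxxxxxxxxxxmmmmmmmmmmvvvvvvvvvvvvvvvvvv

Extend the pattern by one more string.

Reading off run lengths: x runs 3, 7, 11, 15, 19; m runs 2, 4, 6, 8, 10; v runs 2, 6, 10, 14, 18 — each is linear in n (n = 1, 2, …).
For the next term, n = 6, so the run lengths are 23, 12, 22.

xxxxxxxxxxxxxxxxxxxxxxxmmmmmmmmmmmmvvvvvvvvvvvvvvvvvvvvvv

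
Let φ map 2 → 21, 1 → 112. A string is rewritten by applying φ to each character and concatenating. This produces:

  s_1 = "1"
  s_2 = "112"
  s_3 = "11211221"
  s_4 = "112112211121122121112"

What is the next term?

Applying the rule to each of the 21 symbols of 112112211121122121112 gives the pieces 112 112 21 112 112 21 21 112 112 112 21 112 112 21 21 112 21 112 112 112 21, which concatenate to the answer.

1121122111211221211121121122111211221211122111211211221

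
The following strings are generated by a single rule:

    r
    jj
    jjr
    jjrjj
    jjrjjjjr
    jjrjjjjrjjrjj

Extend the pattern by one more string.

This is a Fibonacci-style word recurrence s(k) = s(k−1)·s(k−2): e.g. jj·r = jjr.
Continuing: jjrjjjjrjjrjj · jjrjjjjr gives term 7.

jjrjjjjrjjrjjjjrjjjjr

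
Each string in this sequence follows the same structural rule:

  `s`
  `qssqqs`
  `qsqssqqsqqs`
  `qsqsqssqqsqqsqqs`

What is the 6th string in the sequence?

qsqsqsqsqssqqsqqsqqsqqsqqs

s(k+1) = qs·s(k)·qqs, so each term gains qs as a prefix and qqs as a suffix.
From qsqsqssqqsqqsqqs, 2 further steps: qsqsqssqqsqqsqqs → qsqsqsqssqqsqqsqqsqqs → (answer).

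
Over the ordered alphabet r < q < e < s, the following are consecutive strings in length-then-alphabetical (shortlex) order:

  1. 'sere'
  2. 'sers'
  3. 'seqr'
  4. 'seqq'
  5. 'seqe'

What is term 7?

seer

Continuing the enumeration 2 steps past seqe: seqe → seqs → (answer).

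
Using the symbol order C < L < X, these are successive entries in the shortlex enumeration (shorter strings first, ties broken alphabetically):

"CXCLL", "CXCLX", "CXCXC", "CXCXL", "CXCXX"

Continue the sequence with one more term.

Treat CXCXX as a base-3 numeral over the given alphabet and add one, carrying through any trailing X's.

CXLCC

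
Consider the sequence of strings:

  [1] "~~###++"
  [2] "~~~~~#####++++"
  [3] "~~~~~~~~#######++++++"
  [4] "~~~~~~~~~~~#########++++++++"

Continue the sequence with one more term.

~~~~~~~~~~~~~~###########++++++++++

Each string has the form ~^{3n-1} #^{2n+1} +^{2n} (n = 1, 2, …).
At n = 5 the blocks have lengths 14, 11, 10.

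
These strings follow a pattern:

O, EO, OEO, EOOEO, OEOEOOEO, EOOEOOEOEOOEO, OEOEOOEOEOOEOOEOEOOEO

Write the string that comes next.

This is a Fibonacci-style word recurrence s(k) = s(k−2)·s(k−1): e.g. O·EO = OEO.
The next term joins EOOEOOEOEOOEO and OEOEOOEOEOOEOOEOEOOEO.

EOOEOOEOEOOEOOEOEOOEOEOOEOOEOEOOEO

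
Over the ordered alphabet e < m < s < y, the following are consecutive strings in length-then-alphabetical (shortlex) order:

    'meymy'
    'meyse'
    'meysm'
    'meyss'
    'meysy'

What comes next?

Treat meysy as a base-4 numeral over the given alphabet and add one, carrying through any trailing y's.

meyye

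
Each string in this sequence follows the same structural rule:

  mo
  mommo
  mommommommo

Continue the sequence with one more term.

s(k+1) = s(k)·m·s(k) — each term doubles the last with 'm' between the halves.
Doubling mommommommo with 'm' between the halves:

mommommommommommommommo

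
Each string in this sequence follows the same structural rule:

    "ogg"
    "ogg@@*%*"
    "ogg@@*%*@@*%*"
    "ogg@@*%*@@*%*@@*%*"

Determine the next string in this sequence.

ogg@@*%*@@*%*@@*%*@@*%*

The strings grow by a fixed suffix @@*%* each time.
So the next term is ogg@@*%*@@*%*@@*%*·@@*%*.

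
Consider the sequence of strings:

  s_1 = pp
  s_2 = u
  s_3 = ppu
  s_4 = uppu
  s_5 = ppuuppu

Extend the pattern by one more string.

uppuppuuppu

This is a Fibonacci-style word recurrence s(k) = s(k−2)·s(k−1): e.g. pp·u = ppu.
Continuing: uppu · ppuuppu gives term 6.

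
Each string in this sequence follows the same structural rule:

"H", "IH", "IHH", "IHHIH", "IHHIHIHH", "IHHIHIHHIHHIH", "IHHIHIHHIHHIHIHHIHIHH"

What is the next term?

From term 3 onward, concatenate the last term with the second-to-last: IH·H = IHH, IHH·IH = IHHIH, …
Continuing: IHHIHIHHIHHIHIHHIHIHH · IHHIHIHHIHHIH gives term 8.

IHHIHIHHIHHIHIHHIHIHHIHHIHIHHIHHIH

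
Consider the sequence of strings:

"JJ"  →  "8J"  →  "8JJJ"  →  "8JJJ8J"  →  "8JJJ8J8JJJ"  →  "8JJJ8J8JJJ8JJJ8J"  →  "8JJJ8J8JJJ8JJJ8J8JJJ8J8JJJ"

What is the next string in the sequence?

8JJJ8J8JJJ8JJJ8J8JJJ8J8JJJ8JJJ8J8JJJ8JJJ8J

From term 3 onward, concatenate the last term with the second-to-last: 8J·JJ = 8JJJ, 8JJJ·8J = 8JJJ8J, …
So term 8 is 8JJJ8J8JJJ8JJJ8J8JJJ8J8JJJ·8JJJ8J8JJJ8JJJ8J.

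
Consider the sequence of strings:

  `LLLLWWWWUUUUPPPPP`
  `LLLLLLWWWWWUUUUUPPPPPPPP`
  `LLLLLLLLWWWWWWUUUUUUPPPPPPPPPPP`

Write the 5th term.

LLLLLLLLLLLLWWWWWWWWUUUUUUUUPPPPPPPPPPPPPPPPP

The n-th term is 2n+2 L's then n+3 W's then n+3 U's then 3n+2 P's (n = 1, 2, …).
At n = 5 the blocks have lengths 12, 8, 8, 17.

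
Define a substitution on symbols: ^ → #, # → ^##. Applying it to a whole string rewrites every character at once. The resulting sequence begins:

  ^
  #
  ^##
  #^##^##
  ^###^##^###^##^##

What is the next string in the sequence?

#^##^##^###^##^###^##^##^###^##^###^##^##

φ(^###^##^###^##^##) expands symbol-by-symbol to # ^## ^## ^## # ^## ^## # ^## ^## ^## # ^## ^## # ^## ^##; joining the 17 pieces gives the next term.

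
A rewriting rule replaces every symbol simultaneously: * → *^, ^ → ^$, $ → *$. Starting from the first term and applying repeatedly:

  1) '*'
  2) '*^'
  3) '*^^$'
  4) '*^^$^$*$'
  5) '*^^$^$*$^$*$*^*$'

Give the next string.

Applying the rule to each of the 16 symbols of *^^$^$*$^$*$*^*$ gives the pieces *^ ^$ ^$ *$ ^$ *$ *^ *$ ^$ *$ *^ *$ *^ ^$ *^ *$, which concatenate to the answer.

*^^$^$*$^$*$*^*$^$*$*^*$*^^$*^*$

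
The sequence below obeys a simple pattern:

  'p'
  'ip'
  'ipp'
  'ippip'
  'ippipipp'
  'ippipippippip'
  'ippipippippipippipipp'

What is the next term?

From term 3 onward, concatenate the last term with the second-to-last: ip·p = ipp, ipp·ip = ippip, …
Continuing: ippipippippipippipipp · ippipippippip gives term 8.

ippipippippipippipippippipippippip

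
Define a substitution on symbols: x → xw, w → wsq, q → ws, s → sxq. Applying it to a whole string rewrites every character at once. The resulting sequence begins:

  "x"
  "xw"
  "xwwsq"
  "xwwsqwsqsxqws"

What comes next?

xwwsqwsqsxqwswsqsxqwssxqxwwswsqsxq

φ(xwwsqwsqsxqws) expands symbol-by-symbol to xw wsq wsq sxq ws wsq sxq ws sxq xw ws wsq sxq; joining the 13 pieces gives the next term.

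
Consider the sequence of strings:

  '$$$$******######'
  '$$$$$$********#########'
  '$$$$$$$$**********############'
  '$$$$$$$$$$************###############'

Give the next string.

Each string has the form $^{2n} *^{2n+2} #^{3n}, where the shown terms are n = 2, 3, 4, 5.
At n = 6 the blocks have lengths 12, 14, 18.

$$$$$$$$$$$$**************##################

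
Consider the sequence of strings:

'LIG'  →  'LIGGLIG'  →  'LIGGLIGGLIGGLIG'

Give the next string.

Each string is two copies of the previous one joined by 'G'.
So the next term is two copies of LIGGLIGGLIGGLIG with 'G' between the halves.

LIGGLIGGLIGGLIGGLIGGLIGGLIGGLIG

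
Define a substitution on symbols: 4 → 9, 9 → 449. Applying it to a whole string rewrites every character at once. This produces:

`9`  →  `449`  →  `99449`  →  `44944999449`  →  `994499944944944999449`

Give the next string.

4494499944944944999449994499944944944999449

Applying the rule to each of the 21 symbols of 994499944944944999449 gives the pieces 449 449 9 9 449 449 449 9 9 449 9 9 449 9 9 449 449 449 9 9 449, which concatenate to the answer.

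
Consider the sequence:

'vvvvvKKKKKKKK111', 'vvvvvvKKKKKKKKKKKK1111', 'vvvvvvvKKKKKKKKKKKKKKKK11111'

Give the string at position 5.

The n-th term is n+3 v's then 4n K's then n+1 1's, where the shown terms are n = 2, 3, 4.
For term 5, n = 6, so the run lengths are 9, 24, 7.

vvvvvvvvvKKKKKKKKKKKKKKKKKKKKKKKK1111111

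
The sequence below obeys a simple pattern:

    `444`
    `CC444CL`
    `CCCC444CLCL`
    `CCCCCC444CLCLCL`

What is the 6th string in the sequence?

Each term wraps the previous one in CC on the left and CL on the right.
From CCCCCC444CLCLCL, 2 further steps: CCCCCC444CLCLCL → CCCCCCCC444CLCLCLCL → (answer).

CCCCCCCCCC444CLCLCLCLCL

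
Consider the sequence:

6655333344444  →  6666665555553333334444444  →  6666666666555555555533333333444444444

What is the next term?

6666666666666655555555555555333333333344444444444

The n-th term is 4n-2 6's then 4n-2 5's then 2n+2 3's then 2n+3 4's (n = 1, 2, …).
Setting n = 4 gives 14, 14, 10, 11 characters in each block.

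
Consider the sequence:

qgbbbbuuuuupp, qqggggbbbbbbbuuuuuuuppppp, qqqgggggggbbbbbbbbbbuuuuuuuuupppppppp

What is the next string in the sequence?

qqqqggggggggggbbbbbbbbbbbbbuuuuuuuuuuuppppppppppp

Each string has the form q^{n} g^{3n-2} b^{3n+1} u^{2n+3} p^{3n-1} (n = 1, 2, …).
For the next term, n = 4, so the run lengths are 4, 10, 13, 11, 11.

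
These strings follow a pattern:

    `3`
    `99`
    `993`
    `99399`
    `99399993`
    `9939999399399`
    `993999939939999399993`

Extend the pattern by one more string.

This is a Fibonacci-style word recurrence s(k) = s(k−1)·s(k−2): e.g. 99·3 = 993.
So term 8 is 993999939939999399993·9939999399399.

9939999399399993999939939999399399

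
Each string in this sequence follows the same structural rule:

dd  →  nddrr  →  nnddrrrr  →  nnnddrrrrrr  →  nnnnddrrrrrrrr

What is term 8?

Each term wraps the previous one in n on the left and rr on the right.
From nnnnddrrrrrrrr, 3 further steps: nnnnddrrrrrrrr → nnnnnddrrrrrrrrrr → nnnnnnddrrrrrrrrrrrr → (answer).

nnnnnnnddrrrrrrrrrrrrrr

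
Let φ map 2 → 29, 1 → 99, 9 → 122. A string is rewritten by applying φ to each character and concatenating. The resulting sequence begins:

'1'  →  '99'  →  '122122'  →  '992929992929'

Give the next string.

12212229122291221221222912229122

Apply φ to 992929992929 symbol by symbol: 9→122, 9→122, 2→29, 9→122, 2→29, 9→122, 9→122, 9→122, 2→29, 9→122, 2→29, 9→122; joined: 122 122 29 122 29 122 122 122 29 122 29 122.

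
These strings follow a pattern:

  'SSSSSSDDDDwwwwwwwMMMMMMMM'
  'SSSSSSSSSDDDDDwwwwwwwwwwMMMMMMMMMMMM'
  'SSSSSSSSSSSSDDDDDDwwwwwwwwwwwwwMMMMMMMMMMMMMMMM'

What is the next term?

SSSSSSSSSSSSSSSDDDDDDDwwwwwwwwwwwwwwwwMMMMMMMMMMMMMMMMMMMM

Each string has the form S^{3n} D^{n+2} w^{3n+1} M^{4n}, where the shown terms are n = 2, 3, 4.
For the next term, n = 5, so the run lengths are 15, 7, 16, 20.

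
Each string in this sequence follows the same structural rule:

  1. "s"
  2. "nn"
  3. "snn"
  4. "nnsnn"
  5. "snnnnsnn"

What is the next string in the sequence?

From term 3 onward, concatenate the second-to-last term with the last: s·nn = snn, nn·snn = nnsnn, …
Continuing: nnsnn · snnnnsnn gives term 6.

nnsnnsnnnnsnn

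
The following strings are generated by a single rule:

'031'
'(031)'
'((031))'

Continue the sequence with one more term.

s(k+1) = (·s(k)·), so each term gains ( as a prefix and ) as a suffix.
Applying this once more to ((031)):

(((031)))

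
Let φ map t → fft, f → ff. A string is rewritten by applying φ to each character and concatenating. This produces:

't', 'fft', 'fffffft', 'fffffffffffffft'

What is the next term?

Replace each of the 15 characters of fffffffffffffft in place — ff ff ff ff ff ff ff ff ff ff ff ff ff ff fft — and concatenate.

fffffffffffffffffffffffffffffft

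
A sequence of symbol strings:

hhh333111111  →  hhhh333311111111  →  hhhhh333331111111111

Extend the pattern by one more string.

hhhhhh333333111111111111

Each string has the form h^{n} 3^{n} 1^{2n}, where the shown terms are n = 3, 4, 5.
At n = 6 the blocks have lengths 6, 6, 12.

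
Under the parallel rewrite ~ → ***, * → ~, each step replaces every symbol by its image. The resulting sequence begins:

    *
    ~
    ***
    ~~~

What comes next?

Expanding ~~~: ~→***, ~→***, ~→***. Concatenated: *** *** ***.

*********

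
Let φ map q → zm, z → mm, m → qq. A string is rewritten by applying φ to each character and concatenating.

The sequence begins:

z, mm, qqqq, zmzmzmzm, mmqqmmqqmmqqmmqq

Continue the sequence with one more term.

qqqqzmzmqqqqzmzmqqqqzmzmqqqqzmzm

φ(mmqqmmqqmmqqmmqq) expands symbol-by-symbol to qq qq zm zm qq qq zm zm qq qq zm zm qq qq zm zm; joining the 16 pieces gives the next term.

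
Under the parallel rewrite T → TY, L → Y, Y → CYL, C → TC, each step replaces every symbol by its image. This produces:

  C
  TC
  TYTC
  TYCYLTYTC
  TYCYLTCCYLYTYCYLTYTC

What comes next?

Rewriting the 20 symbols of TYCYLTCCYLYTYCYLTYTC one by one yields TY CYL TC CYL Y TY TC TC CYL Y CYL TY CYL TC CYL Y TY CYL TY TC; concatenated:

TYCYLTCCYLYTYTCTCCYLYCYLTYCYLTCCYLYTYCYLTYTC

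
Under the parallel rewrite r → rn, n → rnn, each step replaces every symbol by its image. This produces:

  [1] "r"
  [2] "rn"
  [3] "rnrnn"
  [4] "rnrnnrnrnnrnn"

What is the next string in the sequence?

Rewriting the 13 symbols of rnrnnrnrnnrnn one by one yields rn rnn rn rnn rnn rn rnn rn rnn rnn rn rnn rnn; concatenated:

rnrnnrnrnnrnnrnrnnrnrnnrnnrnrnnrnn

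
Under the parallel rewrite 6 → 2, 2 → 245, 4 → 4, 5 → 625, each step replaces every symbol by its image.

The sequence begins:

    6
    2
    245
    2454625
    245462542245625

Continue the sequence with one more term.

Rewriting the 15 symbols of 245462542245625 one by one yields 245 4 625 4 2 245 625 4 245 245 4 625 2 245 625; concatenated:

245462542245625424524546252245625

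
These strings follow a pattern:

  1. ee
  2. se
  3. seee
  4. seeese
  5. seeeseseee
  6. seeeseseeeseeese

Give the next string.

This is a Fibonacci-style word recurrence s(k) = s(k−1)·s(k−2): e.g. se·ee = seee.
The next term joins seeeseseeeseeese and seeeseseee.

seeeseseeeseeeseseeeseseee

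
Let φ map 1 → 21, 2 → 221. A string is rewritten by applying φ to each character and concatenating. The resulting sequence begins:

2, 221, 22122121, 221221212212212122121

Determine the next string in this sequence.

φ(221221212212212122121) expands symbol-by-symbol to 221 221 21 221 221 21 221 21 221 221 21 221 221 21 221 21 221 221 21 221 21; joining the 21 pieces gives the next term.

2212212122122121221212212212122122121221212212212122121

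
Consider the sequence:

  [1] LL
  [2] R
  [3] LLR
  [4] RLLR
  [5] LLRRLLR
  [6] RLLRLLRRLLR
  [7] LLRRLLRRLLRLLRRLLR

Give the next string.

RLLRLLRRLLRLLRRLLRRLLRLLRRLLR

Each term (from the third on) is the two preceding terms concatenated in order: term 3 = LL·R = LLR.
Continuing: RLLRLLRRLLR · LLRRLLRRLLRLLRRLLR gives term 8.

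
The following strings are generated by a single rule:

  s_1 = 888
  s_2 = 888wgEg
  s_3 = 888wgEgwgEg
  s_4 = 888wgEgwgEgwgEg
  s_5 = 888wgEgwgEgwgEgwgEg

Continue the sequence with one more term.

888wgEgwgEgwgEgwgEgwgEg

The strings grow by a fixed suffix wgEg each time.
So the next term is 888wgEgwgEgwgEgwgEg·wgEg.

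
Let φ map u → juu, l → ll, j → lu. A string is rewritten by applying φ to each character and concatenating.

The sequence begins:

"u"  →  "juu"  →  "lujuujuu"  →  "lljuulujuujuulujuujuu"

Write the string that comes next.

Applying the rule to each of the 21 symbols of lljuulujuujuulujuujuu gives the pieces ll ll lu juu juu ll juu lu juu juu lu juu juu ll juu lu juu juu lu juu juu, which concatenate to the answer.

lllllujuujuulljuulujuujuulujuujuulljuulujuujuulujuujuu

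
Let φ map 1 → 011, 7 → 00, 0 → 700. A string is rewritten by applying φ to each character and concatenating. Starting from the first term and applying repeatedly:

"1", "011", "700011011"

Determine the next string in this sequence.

Expanding 700011011: 7→00, 0→700, 0→700, 0→700, 1→011, 1→011, 0→700, 1→011, 1→011. Concatenated: 00 700 700 700 011 011 700 011 011.

00700700700011011700011011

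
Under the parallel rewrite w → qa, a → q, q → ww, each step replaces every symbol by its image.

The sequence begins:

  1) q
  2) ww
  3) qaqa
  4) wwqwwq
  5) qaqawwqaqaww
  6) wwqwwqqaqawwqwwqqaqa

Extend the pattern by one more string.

φ(wwqwwqqaqawwqwwqqaqa) expands symbol-by-symbol to qa qa ww qa qa ww ww q ww q qa qa ww qa qa ww ww q ww q; joining the 20 pieces gives the next term.

qaqawwqaqawwwwqwwqqaqawwqaqawwwwqwwq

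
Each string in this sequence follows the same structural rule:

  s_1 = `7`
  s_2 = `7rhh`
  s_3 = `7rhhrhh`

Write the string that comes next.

Every step adds rhh to the end: s(k+1) = s(k)·rhh.
So the next term is 7rhhrhh·rhh.

7rhhrhhrhh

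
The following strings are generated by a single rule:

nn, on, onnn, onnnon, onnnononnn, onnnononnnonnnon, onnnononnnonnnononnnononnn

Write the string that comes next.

Each term (from the third on) is the previous term followed by the one before it: term 3 = on·nn = onnn.
So term 8 is onnnononnnonnnononnnononnn·onnnononnnonnnon.

onnnononnnonnnononnnononnnonnnononnnonnnon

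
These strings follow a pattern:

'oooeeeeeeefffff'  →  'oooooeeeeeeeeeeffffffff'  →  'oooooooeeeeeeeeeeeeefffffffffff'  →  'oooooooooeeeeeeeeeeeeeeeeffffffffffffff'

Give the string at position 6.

Reading off run lengths: o runs 3, 5, 7, 9; e runs 7, 10, 13, 16; f runs 5, 8, 11, 14 — each is linear in n, where the shown terms are n = 2, 3, 4, 5.
For term 6, n = 7, so the run lengths are 13, 22, 20.

oooooooooooooeeeeeeeeeeeeeeeeeeeeeeffffffffffffffffffff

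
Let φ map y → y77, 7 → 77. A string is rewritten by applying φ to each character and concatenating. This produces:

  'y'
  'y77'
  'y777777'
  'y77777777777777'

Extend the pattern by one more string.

y777777777777777777777777777777

Replace each of the 15 characters of y77777777777777 in place — y77 77 77 77 77 77 77 77 77 77 77 77 77 77 77 — and concatenate.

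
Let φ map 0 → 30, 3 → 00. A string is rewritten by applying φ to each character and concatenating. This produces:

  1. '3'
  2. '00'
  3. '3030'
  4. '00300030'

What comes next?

Rewriting each symbol of 00300030: 0→30, 0→30, 3→00, 0→30, 0→30, 0→30, 3→00, 0→30, which concatenates to 30 30 00 30 30 30 00 30.

3030003030300030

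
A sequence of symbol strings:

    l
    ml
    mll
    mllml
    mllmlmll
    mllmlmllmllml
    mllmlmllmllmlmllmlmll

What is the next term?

This is a Fibonacci-style word recurrence s(k) = s(k−1)·s(k−2): e.g. ml·l = mll.
So term 8 is mllmlmllmllmlmllmlmll·mllmlmllmllml.

mllmlmllmllmlmllmlmllmllmlmllmllml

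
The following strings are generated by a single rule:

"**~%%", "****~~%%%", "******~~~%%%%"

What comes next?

Term n consists of 2n *'s, followed by n ~'s, followed by n+1 %'s (n = 1, 2, …).
For the next term, n = 4, so the run lengths are 8, 4, 5.

********~~~~%%%%%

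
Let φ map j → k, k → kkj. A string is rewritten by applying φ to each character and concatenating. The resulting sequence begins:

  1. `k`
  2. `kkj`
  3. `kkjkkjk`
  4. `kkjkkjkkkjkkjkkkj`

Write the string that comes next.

Replace each of the 17 characters of kkjkkjkkkjkkjkkkj in place — kkj kkj k kkj kkj k kkj kkj kkj k kkj kkj k kkj kkj kkj k — and concatenate.

kkjkkjkkkjkkjkkkjkkjkkjkkkjkkjkkkjkkjkkjk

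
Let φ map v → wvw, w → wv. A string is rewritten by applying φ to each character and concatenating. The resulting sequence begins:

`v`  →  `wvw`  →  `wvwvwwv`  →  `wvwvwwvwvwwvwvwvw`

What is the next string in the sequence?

Replace each of the 17 characters of wvwvwwvwvwwvwvwvw in place — wv wvw wv wvw wv wv wvw wv wvw wv wv wvw wv wvw wv wvw wv — and concatenate.

wvwvwwvwvwwvwvwvwwvwvwwvwvwvwwvwvwwvwvwwv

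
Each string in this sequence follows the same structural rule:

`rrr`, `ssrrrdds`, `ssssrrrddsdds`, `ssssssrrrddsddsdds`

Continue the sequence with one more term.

s(k+1) = ss·s(k)·dds, so each term gains ss as a prefix and dds as a suffix.
Applying this once more to ssssssrrrddsddsdds:

ssssssssrrrddsddsddsdds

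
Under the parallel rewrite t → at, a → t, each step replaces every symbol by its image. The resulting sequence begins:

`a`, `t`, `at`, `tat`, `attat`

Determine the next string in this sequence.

tatattat

Rewriting each symbol of attat: a→t, t→at, t→at, a→t, t→at, which concatenates to t at at t at.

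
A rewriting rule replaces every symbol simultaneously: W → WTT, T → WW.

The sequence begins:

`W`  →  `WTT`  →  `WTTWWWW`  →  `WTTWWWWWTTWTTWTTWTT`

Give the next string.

WTTWWWWWTTWTTWTTWTTWTTWWWWWTTWWWWWTTWWWWWTTWWWW

Applying the rule to each of the 19 symbols of WTTWWWWWTTWTTWTTWTT gives the pieces WTT WW WW WTT WTT WTT WTT WTT WW WW WTT WW WW WTT WW WW WTT WW WW, which concatenate to the answer.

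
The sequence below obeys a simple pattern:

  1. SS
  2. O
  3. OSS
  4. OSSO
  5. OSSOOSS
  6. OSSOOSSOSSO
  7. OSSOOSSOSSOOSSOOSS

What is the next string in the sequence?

Each term (from the third on) is the previous term followed by the one before it: term 3 = O·SS = OSS.
So term 8 is OSSOOSSOSSOOSSOOSS·OSSOOSSOSSO.

OSSOOSSOSSOOSSOOSSOSSOOSSOSSO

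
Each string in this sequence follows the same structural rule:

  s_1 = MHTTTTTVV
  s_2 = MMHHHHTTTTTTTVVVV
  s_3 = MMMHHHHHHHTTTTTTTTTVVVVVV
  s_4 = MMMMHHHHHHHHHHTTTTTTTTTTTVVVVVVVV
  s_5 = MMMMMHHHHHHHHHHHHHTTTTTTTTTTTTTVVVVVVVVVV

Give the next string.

MMMMMMHHHHHHHHHHHHHHHHTTTTTTTTTTTTTTTVVVVVVVVVVVV

Each string has the form M^{n} H^{3n-2} T^{2n+3} V^{2n} (n = 1, 2, …).
For the next term, n = 6, so the run lengths are 6, 16, 15, 12.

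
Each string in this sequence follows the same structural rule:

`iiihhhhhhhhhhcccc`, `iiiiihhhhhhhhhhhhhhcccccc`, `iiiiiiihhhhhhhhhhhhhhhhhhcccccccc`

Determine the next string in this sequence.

Each string has the form i^{2n-1} h^{4n+2} c^{2n}, where the shown terms are n = 2, 3, 4.
For the next term, n = 5, so the run lengths are 9, 22, 10.

iiiiiiiiihhhhhhhhhhhhhhhhhhhhhhcccccccccc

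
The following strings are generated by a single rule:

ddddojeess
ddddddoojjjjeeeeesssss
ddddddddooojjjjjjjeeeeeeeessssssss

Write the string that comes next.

Each string has the form d^{2n+2} o^{n} j^{3n-2} e^{3n-1} s^{3n-1} (n = 1, 2, …).
For the next term, n = 4, so the run lengths are 10, 4, 10, 11, 11.

ddddddddddoooojjjjjjjjjjeeeeeeeeeeesssssssssss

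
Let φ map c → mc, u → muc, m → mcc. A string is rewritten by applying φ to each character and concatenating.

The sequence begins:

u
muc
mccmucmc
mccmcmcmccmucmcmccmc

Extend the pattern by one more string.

Rewriting the 20 symbols of mccmcmcmccmucmcmccmc one by one yields mcc mc mc mcc mc mcc mc mcc mc mc mcc muc mc mcc mc mcc mc mc mcc mc; concatenated:

mccmcmcmccmcmccmcmccmcmcmccmucmcmccmcmccmcmcmccmc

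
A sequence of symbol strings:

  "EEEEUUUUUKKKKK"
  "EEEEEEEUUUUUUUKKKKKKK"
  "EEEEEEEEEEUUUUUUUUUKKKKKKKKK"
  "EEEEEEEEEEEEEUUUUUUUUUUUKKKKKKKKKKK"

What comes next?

Reading off run lengths: E runs 4, 7, 10, 13; U runs 5, 7, 9, 11; K runs 5, 7, 9, 11 — each is linear in n, where the shown terms are n = 2, 3, 4, 5.
Setting n = 6 gives 16, 13, 13 characters in each block.

EEEEEEEEEEEEEEEEUUUUUUUUUUUUUKKKKKKKKKKKKK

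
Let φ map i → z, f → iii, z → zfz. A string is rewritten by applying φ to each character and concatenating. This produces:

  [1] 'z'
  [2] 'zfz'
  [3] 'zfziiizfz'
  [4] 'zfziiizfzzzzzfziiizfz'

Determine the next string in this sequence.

Applying the rule to each of the 21 symbols of zfziiizfzzzzzfziiizfz gives the pieces zfz iii zfz z z z zfz iii zfz zfz zfz zfz zfz iii zfz z z z zfz iii zfz, which concatenate to the answer.

zfziiizfzzzzzfziiizfzzfzzfzzfzzfziiizfzzzzzfziiizfz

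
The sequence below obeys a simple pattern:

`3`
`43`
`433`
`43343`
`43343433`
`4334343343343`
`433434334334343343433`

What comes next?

4334343343343433434334334343343343

From term 3 onward, concatenate the last term with the second-to-last: 43·3 = 433, 433·43 = 43343, …
So term 8 is 433434334334343343433·4334343343343.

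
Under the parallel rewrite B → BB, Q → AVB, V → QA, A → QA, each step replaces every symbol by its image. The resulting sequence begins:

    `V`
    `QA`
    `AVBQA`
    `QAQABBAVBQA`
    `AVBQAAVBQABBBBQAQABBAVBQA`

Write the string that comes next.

Applying the rule to each of the 25 symbols of AVBQAAVBQABBBBQAQABBAVBQA gives the pieces QA QA BB AVB QA QA QA BB AVB QA BB BB BB BB AVB QA AVB QA BB BB QA QA BB AVB QA, which concatenate to the answer.

QAQABBAVBQAQAQABBAVBQABBBBBBBBAVBQAAVBQABBBBQAQABBAVBQA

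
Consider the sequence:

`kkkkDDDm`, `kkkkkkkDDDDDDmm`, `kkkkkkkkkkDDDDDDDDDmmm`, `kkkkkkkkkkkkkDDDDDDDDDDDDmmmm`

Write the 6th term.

Term n consists of 3n+1 k's, followed by 3n D's, followed by n m's (n = 1, 2, …).
For term 6, n = 6, so the run lengths are 19, 18, 6.

kkkkkkkkkkkkkkkkkkkDDDDDDDDDDDDDDDDDDmmmmmm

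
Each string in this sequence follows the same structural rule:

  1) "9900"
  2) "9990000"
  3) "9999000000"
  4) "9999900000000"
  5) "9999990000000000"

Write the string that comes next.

Each string has the form 9^{n+1} 0^{2n} (n = 1, 2, …).
Setting n = 6 gives 7, 12 characters in each block.

9999999000000000000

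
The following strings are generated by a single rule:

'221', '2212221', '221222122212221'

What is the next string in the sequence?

Every step duplicates the string with '2' between the halves.
One more doubling of 221222122212221 gives the answer.

2212221222122212221222122212221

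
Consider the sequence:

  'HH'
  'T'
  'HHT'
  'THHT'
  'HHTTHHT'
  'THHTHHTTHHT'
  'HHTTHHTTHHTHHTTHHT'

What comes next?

Each term (from the third on) is the two preceding terms concatenated in order: term 3 = HH·T = HHT.
So term 8 is THHTHHTTHHT·HHTTHHTTHHTHHTTHHT.

THHTHHTTHHTHHTTHHTTHHTHHTTHHT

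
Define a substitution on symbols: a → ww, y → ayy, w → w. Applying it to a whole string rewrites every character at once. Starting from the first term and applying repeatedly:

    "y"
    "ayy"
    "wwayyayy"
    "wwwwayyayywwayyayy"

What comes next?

wwwwwwayyayywwayyayywwwwayyayywwayyayy

φ(wwwwayyayywwayyayy) expands symbol-by-symbol to w w w w ww ayy ayy ww ayy ayy w w ww ayy ayy ww ayy ayy; joining the 18 pieces gives the next term.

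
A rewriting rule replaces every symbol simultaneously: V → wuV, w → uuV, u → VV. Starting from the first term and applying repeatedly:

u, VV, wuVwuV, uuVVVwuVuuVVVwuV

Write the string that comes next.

Rewriting the 16 symbols of uuVVVwuVuuVVVwuV one by one yields VV VV wuV wuV wuV uuV VV wuV VV VV wuV wuV wuV uuV VV wuV; concatenated:

VVVVwuVwuVwuVuuVVVwuVVVVVwuVwuVwuVuuVVVwuV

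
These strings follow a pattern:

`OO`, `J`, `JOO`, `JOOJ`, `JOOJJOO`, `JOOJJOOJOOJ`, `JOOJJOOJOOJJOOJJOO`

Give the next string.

JOOJJOOJOOJJOOJJOOJOOJJOOJOOJ

From term 3 onward, concatenate the last term with the second-to-last: J·OO = JOO, JOO·J = JOOJ, …
Continuing: JOOJJOOJOOJJOOJJOO · JOOJJOOJOOJ gives term 8.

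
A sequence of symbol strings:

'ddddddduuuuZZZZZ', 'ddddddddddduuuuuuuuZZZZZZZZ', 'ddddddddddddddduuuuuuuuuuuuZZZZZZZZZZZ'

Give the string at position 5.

ddddddddddddddddddddddduuuuuuuuuuuuuuuuuuuuZZZZZZZZZZZZZZZZZ

Term n consists of 4n+3 d's, followed by 4n u's, followed by 3n+2 Z's (n = 1, 2, …).
At n = 5 the blocks have lengths 23, 20, 17.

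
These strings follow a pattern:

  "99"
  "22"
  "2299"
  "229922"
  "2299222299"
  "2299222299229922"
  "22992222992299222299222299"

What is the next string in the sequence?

From term 3 onward, concatenate the last term with the second-to-last: 22·99 = 2299, 2299·22 = 229922, …
The next term joins 22992222992299222299222299 and 2299222299229922.

229922229922992222992222992299222299229922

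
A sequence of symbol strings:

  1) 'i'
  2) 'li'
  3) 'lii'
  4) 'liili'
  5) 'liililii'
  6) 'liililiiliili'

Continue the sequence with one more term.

This is a Fibonacci-style word recurrence s(k) = s(k−1)·s(k−2): e.g. li·i = lii.
So term 7 is liililiiliili·liililii.

liililiiliililiililii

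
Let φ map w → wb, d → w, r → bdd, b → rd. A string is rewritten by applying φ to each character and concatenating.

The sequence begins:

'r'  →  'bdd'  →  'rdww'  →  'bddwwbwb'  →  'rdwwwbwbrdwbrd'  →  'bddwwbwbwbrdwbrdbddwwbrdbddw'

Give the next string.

Applying the rule to each of the 28 symbols of bddwwbwbwbrdwbrdbddwwbrdbddw gives the pieces rd w w wb wb rd wb rd wb rd bdd w wb rd bdd w rd w w wb wb rd bdd w rd w w wb, which concatenate to the answer.

rdwwwbwbrdwbrdwbrdbddwwbrdbddwrdwwwbwbrdbddwrdwwwb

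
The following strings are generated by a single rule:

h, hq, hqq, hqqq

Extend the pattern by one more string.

Each term is the previous one with q appended.
Applying this once more to hqqq:

hqqqq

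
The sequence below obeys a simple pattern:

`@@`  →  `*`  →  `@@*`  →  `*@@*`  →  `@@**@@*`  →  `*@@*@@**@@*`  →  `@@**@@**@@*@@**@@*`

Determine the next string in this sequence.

This is a Fibonacci-style word recurrence s(k) = s(k−2)·s(k−1): e.g. @@·* = @@*.
So term 8 is *@@*@@**@@*·@@**@@**@@*@@**@@*.

*@@*@@**@@*@@**@@**@@*@@**@@*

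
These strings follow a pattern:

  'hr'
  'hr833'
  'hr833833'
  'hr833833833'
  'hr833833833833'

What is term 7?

The strings grow by a fixed suffix 833 each time.
From hr833833833833, 2 further steps: hr833833833833 → hr833833833833833 → (answer).

hr833833833833833833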